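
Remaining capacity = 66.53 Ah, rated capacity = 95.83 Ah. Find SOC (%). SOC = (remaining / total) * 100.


SOC% = 66.53 / 95.83 * 100 = 69.43%

69.43%


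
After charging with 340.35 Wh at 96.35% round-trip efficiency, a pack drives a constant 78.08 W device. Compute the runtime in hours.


Step 1: E_discharge = eta/100 * E_charge = 96.35/100 * 340.35 = 327.93 Wh
Step 2: t = E_discharge / P = 327.93 / 78.08 = 4.200 hr

4.200 hr


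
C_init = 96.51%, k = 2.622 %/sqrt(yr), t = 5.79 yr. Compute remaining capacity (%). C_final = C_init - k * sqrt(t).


sqrt(t) = sqrt(5.79) = 2.4062
C_final = 96.51 - 2.622 * 2.4062 = 90.20%

90.20%


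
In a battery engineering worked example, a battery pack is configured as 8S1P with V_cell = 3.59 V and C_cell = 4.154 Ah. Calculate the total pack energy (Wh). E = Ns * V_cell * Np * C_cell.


V_pack = 8 * 3.59 = 28.72 V
C_pack = 1 * 4.154 = 4.154 Ah
E = V_pack * C_pack = 28.72 * 4.154 = 119.3 Wh

119.3 Wh


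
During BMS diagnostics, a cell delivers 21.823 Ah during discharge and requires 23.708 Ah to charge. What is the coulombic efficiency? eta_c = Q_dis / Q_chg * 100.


Coulombic efficiency = 21.823/23.708 * 100% = 92.05%

92.05%


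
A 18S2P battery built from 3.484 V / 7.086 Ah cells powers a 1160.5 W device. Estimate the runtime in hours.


Step 1: E_pack = Ns * V_cell * Np * C_cell = 18 * 3.484 * 2 * 7.086 = 888.75 Wh
Step 2: t = E_pack / P = 888.75 / 1160.5 = 0.7658 hr

0.7658 hr


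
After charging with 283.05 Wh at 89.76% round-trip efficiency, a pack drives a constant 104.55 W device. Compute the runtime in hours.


Step 1: E_discharge = eta/100 * E_charge = 89.76/100 * 283.05 = 254.07 Wh
Step 2: t = E_discharge / P = 254.07 / 104.55 = 2.430 hr

2.430 hr


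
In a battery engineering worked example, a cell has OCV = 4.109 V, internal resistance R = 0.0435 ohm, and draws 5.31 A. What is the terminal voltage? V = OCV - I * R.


IR drop = 5.31 * 0.0435 = 0.23099 V
V = 4.109 - 0.23099 = 3.878 V

3.878 V


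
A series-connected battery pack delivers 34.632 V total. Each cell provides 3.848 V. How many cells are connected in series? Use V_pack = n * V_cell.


Rearranging: n = V_pack / V_cell = 34.632 / 3.848 = 9 cells

9


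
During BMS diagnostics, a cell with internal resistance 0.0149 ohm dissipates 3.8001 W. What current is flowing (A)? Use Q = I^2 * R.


I = sqrt(Q / R) = sqrt(3.8001 / 0.0149) = sqrt(255.04) = 15.97 A

15.97 A


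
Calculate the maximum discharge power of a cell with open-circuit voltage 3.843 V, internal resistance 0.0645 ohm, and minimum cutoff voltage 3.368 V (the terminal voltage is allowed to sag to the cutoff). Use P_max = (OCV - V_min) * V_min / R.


P_max = (OCV - V_min) * V_min / R = (3.843 - 3.368) * 3.368 / 0.0645 = 0.475 * 3.368 / 0.0645 = 24.80 W

24.80 W


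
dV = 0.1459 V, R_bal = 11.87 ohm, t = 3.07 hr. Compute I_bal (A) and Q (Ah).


I_bal = dV / R = 0.1459 / 11.87 = 0.012291 A
Q = I_bal * t = 0.012291 * 3.07 = 0.03773 Ah

I=0.012291 A, Q=0.03773 Ah


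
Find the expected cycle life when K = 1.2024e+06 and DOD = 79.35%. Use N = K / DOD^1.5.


Step 1: DOD^1.5 = 79.35^1.5 = 706.84
Step 2: N = 1.2024e+06 / 706.84 = 1701 cycles

1701 cycles


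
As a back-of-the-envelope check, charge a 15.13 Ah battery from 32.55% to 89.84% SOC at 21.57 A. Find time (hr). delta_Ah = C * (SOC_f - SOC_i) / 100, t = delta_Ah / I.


delta_Ah = 15.13 * (89.84 - 32.55) / 100 = 8.668 Ah
t = delta_Ah / I = 8.668 / 21.57 = 0.4019 hr

0.4019 hr


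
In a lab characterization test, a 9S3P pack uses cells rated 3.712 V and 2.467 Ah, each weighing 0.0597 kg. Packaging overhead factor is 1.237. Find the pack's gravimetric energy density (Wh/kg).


Step 1: V_pack = 9 * 3.712 = 33.408 V
Step 2: C_pack = 3 * 2.467 = 7.401 Ah
Step 3: E_pack = V_pack * C_pack = 33.408 * 7.401 = 247.25 Wh
Step 4: m_pack = 9 * 3 * 0.0597 * 1.237 = 1.9939 kg
Step 5: ED = E_pack / m_pack = 247.25 / 1.9939 = 124.0 Wh/kg

124.0 Wh/kg


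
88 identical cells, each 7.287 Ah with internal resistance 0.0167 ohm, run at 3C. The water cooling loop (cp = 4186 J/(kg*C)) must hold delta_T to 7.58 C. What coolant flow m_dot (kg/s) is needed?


Step 1: I = 3 * 7.287 = 21.861 A
Step 2: Q_cell = I^2 * R = 21.861^2 * 0.0167 = 7.981 W
Step 3: Q_total = 88 * 7.981 = 702.33 W
Step 4: m_dot = Q_total / (cp * dT) = 702.33 / (4186 * 7.58) = 0.02213 kg/s

0.02213 kg/s


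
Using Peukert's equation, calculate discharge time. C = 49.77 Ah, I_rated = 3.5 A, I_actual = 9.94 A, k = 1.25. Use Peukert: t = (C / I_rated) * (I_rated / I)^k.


Step 1: t_rated = C / I_rated = 49.77 / 3.5 = 14.22 hr
Step 2: ratio = 3.5 / 9.94 = 0.35211
Step 3: ratio^k = 0.35211^1.25 = 0.27124
Step 4: t = t_rated * ratio^k = 14.22 * 0.27124 = 3.857 hr

3.857 hr


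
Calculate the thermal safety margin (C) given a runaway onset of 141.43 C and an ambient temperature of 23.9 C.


Safety margin = 141.43 C - 23.9 C = 117.53 C

117.53 C


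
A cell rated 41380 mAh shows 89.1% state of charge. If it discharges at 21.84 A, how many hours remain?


Convert: C_total = 41380 mAh = 41.38 Ah
Step 1: remaining = SOC/100 * C_total = 89.1/100 * 41.38 = 36.87 Ah
Step 2: t = remaining / I = 36.87 / 21.84 = 1.688 hr

1.688 hr


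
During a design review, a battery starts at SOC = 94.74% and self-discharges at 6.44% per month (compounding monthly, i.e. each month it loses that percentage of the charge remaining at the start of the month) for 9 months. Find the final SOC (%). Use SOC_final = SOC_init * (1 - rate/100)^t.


decay = (1 - 6.44/100)^9 = 0.5493
SOC_final = 94.74 * 0.5493 = 52.04%

52.04%


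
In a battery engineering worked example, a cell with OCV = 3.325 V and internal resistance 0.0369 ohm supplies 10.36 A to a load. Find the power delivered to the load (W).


Step 1: V_terminal = OCV - I*R = 3.325 - 10.36 * 0.0369 = 2.9427 V
Step 2: P_out = V_terminal * I = 2.9427 * 10.36 = 30.49 W

30.49 W


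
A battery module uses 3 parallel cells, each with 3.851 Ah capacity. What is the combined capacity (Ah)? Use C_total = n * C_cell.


C_total = 3 * 3.851 = 11.553 Ah

11.553 Ah


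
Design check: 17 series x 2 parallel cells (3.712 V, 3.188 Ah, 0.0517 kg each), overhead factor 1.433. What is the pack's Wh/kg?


Step 1: V_pack = 17 * 3.712 = 63.104 V
Step 2: C_pack = 2 * 3.188 = 6.376 Ah
Step 3: E_pack = V_pack * C_pack = 63.104 * 6.376 = 402.35 Wh
Step 4: m_pack = 17 * 2 * 0.0517 * 1.433 = 2.5189 kg
Step 5: ED = E_pack / m_pack = 402.35 / 2.5189 = 159.7 Wh/kg

159.7 Wh/kg


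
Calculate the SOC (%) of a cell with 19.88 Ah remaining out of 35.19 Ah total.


SOC% = 19.88 / 35.19 * 100 = 56.49%

56.49%


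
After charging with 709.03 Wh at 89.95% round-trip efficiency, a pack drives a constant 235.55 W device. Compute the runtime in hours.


Step 1: E_discharge = eta/100 * E_charge = 89.95/100 * 709.03 = 637.77 Wh
Step 2: t = E_discharge / P = 637.77 / 235.55 = 2.708 hr

2.708 hr


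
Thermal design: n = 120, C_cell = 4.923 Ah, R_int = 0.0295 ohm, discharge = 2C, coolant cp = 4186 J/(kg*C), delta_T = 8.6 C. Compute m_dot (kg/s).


Step 1: I = 2 * 4.923 = 9.846 A
Step 2: Q_cell = I^2 * R = 9.846^2 * 0.0295 = 2.8598 W
Step 3: Q_total = 120 * 2.8598 = 343.18 W
Step 4: m_dot = Q_total / (cp * dT) = 343.18 / (4186 * 8.6) = 0.009533 kg/s

0.009533 kg/s


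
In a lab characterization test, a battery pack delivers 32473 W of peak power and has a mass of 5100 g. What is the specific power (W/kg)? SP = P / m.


Convert: m = 5100 g = 5.1 kg
SP = P / m = 32473 / 5.1 = 6367 W/kg

6367 W/kg


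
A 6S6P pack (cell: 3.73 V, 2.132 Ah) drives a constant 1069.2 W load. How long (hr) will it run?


Step 1: E_pack = Ns * V_cell * Np * C_cell = 6 * 3.73 * 6 * 2.132 = 286.28 Wh
Step 2: t = E_pack / P = 286.28 / 1069.2 = 0.2678 hr

0.2678 hr


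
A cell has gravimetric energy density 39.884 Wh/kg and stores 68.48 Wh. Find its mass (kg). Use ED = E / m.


m = E / ED = 68.48 / 39.884 = 1.717 kg

1.717 kg


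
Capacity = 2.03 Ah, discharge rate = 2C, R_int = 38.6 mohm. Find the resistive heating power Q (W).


Convert: R = 38.6 mohm = 0.0386 ohm
Step 1: I = C_rate * capacity = 2 * 2.03 = 4.06 A
Step 2: Q = I^2 * R = 4.06^2 * 0.0386 = 16.484 * 0.0386 = 0.6363 W

0.6363 W


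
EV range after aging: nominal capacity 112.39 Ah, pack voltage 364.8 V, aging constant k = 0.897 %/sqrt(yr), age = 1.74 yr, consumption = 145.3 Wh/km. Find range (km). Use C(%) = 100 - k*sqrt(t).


Step 1: capacity retention = 100 - 0.897 * sqrt(1.74) = 100 - 0.897 * 1.3191 = 98.817%
Step 2: C_now = 112.39 * 98.817/100 = 111.06 Ah
Step 3: E_pack = V * C_now = 364.8 * 111.06 = 40515 Wh
Step 4: range = E_pack / consumption = 40515 / 145.3 = 278.8 km

278.8 km


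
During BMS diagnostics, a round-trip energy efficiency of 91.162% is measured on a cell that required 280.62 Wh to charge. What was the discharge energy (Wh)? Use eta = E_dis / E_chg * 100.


E_dis = eta/100 * E_chg = 91.162/100 * 280.62 = 255.8 Wh

255.8 Wh


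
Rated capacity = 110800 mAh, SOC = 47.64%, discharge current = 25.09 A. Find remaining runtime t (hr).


Convert: C_total = 110800 mAh = 110.8 Ah
Step 1: remaining = SOC/100 * C_total = 47.64/100 * 110.8 = 52.785 Ah
Step 2: t = remaining / I = 52.785 / 25.09 = 2.104 hr

2.104 hr


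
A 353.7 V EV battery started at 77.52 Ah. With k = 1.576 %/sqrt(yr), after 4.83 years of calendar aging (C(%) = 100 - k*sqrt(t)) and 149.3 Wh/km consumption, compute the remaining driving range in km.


Step 1: capacity retention = 100 - 1.576 * sqrt(4.83) = 100 - 1.576 * 2.1977 = 96.536%
Step 2: C_now = 77.52 * 96.536/100 = 74.835 Ah
Step 3: E_pack = V * C_now = 353.7 * 74.835 = 26469 Wh
Step 4: range = E_pack / consumption = 26469 / 149.3 = 177.3 km

177.3 km


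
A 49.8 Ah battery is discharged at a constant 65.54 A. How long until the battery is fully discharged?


Runtime = 49.8 Ah / 65.54 A = 0.7598 hr

0.7598 hr


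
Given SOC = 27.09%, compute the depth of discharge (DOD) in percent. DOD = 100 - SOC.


DOD = 100 - SOC = 100 - 27.09 = 72.91%

72.91%


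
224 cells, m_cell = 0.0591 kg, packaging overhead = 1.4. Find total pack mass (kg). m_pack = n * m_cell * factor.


m_pack = n * m_cell * overhead = 224 * 0.0591 * 1.4 = 18.53 kg

18.53 kg


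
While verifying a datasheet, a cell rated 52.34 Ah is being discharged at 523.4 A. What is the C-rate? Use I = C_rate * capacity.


C_rate = I / capacity = 523.4 / 52.34 = 10C

10C


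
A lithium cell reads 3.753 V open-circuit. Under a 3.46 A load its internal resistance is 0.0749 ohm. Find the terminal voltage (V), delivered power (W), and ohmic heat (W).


Step 1: V_terminal = OCV - I*R = 3.753 - 3.46 * 0.0749 = 3.4938 V
Step 2: P_out = V_terminal * I = 3.4938 * 3.46 = 12.09 W
Step 3: Q = I^2 * R = 3.46^2 * 0.0749 = 0.8967 W

V=3.4938 V, P=12.09 W, Q=0.8967 W


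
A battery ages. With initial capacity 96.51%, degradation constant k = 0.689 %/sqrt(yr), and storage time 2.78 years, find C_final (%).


Step 1: sqrt(2.78 yr) = 1.6673
Step 2: drop = 0.689 * 1.6673 = 1.1488
Step 3: C_final = 96.51 - 1.1488 = 95.36%

95.36%


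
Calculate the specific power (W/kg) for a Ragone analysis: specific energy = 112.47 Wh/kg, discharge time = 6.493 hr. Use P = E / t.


Specific power = 112.47 Wh/kg / 6.493 hr = 17.32 W/kg

17.32 W/kg


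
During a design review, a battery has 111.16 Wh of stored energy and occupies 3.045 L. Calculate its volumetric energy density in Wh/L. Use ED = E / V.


Volumetric ED = 111.16 Wh / 3.045 L = 36.51 Wh/L

36.51 Wh/L


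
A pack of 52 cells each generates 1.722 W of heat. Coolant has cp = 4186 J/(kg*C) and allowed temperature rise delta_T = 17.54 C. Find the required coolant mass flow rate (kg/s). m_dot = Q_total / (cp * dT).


Step 1: Total heat Q = 52 * 1.722 W = 89.544 W
Step 2: denom = cp * dT = 4186 * 17.54 = 73422
Step 3: m_dot = 89.544 / 73422 = 0.001220 kg/s

0.001220 kg/s


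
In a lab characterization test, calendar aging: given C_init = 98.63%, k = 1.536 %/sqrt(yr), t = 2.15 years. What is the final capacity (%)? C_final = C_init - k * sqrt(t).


Step 1: sqrt(2.15 yr) = 1.4663
Step 2: drop = 1.536 * 1.4663 = 2.2522
Step 3: C_final = 98.63 - 2.2522 = 96.38%

96.38%


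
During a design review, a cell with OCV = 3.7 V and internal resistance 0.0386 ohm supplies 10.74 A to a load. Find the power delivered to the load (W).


Step 1: V_terminal = OCV - I*R = 3.7 - 10.74 * 0.0386 = 3.2854 V
Step 2: P_out = V_terminal * I = 3.2854 * 10.74 = 35.29 W

35.29 W


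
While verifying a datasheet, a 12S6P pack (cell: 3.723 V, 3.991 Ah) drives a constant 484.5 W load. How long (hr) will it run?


Step 1: E_pack = Ns * V_cell * Np * C_cell = 12 * 3.723 * 6 * 3.991 = 1069.8 Wh
Step 2: t = E_pack / P = 1069.8 / 484.5 = 2.208 hr

2.208 hr


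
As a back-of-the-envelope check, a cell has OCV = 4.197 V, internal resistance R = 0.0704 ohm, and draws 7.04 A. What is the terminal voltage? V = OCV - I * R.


IR drop = 7.04 * 0.0704 = 0.49562 V
V = 4.197 - 0.49562 = 3.701 V

3.701 V


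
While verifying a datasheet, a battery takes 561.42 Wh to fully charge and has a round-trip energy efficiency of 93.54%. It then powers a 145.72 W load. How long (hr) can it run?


Step 1: E_discharge = eta/100 * E_charge = 93.54/100 * 561.42 = 525.15 Wh
Step 2: t = E_discharge / P = 525.15 / 145.72 = 3.604 hr

3.604 hr


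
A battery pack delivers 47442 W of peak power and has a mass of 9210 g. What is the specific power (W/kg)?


Convert: m = 9210 g = 9.21 kg
SP = P / m = 47442 / 9.21 = 5151 W/kg

5151 W/kg


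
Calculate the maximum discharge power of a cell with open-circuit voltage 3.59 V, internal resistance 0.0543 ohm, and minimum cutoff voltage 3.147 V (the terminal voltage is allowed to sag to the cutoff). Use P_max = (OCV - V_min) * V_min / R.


P_max = (OCV - V_min) * V_min / R = (3.59 - 3.147) * 3.147 / 0.0543 = 0.443 * 3.147 / 0.0543 = 25.67 W

25.67 W


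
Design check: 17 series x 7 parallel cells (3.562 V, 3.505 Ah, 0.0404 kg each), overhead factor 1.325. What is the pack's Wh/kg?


Step 1: V_pack = 17 * 3.562 = 60.554 V
Step 2: C_pack = 7 * 3.505 = 24.535 Ah
Step 3: E_pack = V_pack * C_pack = 60.554 * 24.535 = 1485.7 Wh
Step 4: m_pack = 17 * 7 * 0.0404 * 1.325 = 6.3701 kg
Step 5: ED = E_pack / m_pack = 1485.7 / 6.3701 = 233.2 Wh/kg

233.2 Wh/kg


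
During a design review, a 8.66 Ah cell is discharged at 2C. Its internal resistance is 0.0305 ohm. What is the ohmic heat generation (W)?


Step 1: I = C_rate * capacity = 2 * 8.66 = 17.32 A
Step 2: Q = I^2 * R = 17.32^2 * 0.0305 = 299.98 * 0.0305 = 9.149 W

9.149 W


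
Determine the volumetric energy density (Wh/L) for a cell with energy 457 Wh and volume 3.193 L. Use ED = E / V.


Volumetric ED = 457 Wh / 3.193 L = 143.1 Wh/L

143.1 Wh/L


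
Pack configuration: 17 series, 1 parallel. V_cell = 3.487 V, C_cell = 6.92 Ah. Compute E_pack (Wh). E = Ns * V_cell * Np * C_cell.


E = Ns * Vcell * Np * Ccell = 17 * 3.487 * 1 * 6.92 = 410.2 Wh

410.2 Wh


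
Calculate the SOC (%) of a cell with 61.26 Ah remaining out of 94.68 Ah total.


SOC = (remaining / total) * 100 = (61.26 / 94.68) * 100 = 64.70%

64.70%


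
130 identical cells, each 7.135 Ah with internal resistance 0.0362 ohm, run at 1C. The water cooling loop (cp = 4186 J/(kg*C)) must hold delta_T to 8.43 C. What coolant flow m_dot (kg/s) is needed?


Step 1: I = 1 * 7.135 = 7.135 A
Step 2: Q_cell = I^2 * R = 7.135^2 * 0.0362 = 1.8429 W
Step 3: Q_total = 130 * 1.8429 = 239.58 W
Step 4: m_dot = Q_total / (cp * dT) = 239.58 / (4186 * 8.43) = 0.006789 kg/s

0.006789 kg/s


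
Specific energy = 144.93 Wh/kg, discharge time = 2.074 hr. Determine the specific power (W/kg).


Specific power = 144.93 Wh/kg / 2.074 hr = 69.88 W/kg

69.88 W/kg


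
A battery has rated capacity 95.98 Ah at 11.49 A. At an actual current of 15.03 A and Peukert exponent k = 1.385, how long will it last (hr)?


t_rated = C / I_rated = 95.98 / 11.49 = 8.3534 hr
(I_rated/I)^k = (0.76447)^1.385 = 0.68937
t = t_rated * (I_rated/I)^k = 8.3534 * 0.68937 = 5.759 hr

5.759 hr


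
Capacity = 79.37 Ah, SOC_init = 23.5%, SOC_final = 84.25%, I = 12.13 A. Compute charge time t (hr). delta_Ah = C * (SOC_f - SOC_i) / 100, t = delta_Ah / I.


delta_Ah = 79.37 * (84.25 - 23.5) / 100 = 48.217 Ah
t = delta_Ah / I = 48.217 / 12.13 = 3.975 hr

3.975 hr


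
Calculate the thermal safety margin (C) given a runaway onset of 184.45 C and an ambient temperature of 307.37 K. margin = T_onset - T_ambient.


Convert: T_ambient = 307.37 K = 34.22 C
margin = 184.45 - 34.22 = 150.23 C

150.23 C


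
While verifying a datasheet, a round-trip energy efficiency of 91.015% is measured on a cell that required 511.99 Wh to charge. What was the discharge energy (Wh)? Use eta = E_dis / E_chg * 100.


E_dis = eta/100 * E_chg = 91.015/100 * 511.99 = 466.0 Wh

466.0 Wh


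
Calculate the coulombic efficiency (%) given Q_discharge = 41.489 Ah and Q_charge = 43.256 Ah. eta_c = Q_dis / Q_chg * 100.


eta_c = Q_dis / Q_chg * 100 = 41.489 / 43.256 * 100 = 95.92%

95.92%


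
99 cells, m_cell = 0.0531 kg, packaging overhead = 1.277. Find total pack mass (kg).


m_pack = n * m_cell * overhead = 99 * 0.0531 * 1.277 = 6.713 kg

6.713 kg


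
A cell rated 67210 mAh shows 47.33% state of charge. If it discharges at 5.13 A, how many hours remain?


Convert: C_total = 67210 mAh = 67.21 Ah
Step 1: remaining = SOC/100 * C_total = 47.33/100 * 67.21 = 31.81 Ah
Step 2: t = remaining / I = 31.81 / 5.13 = 6.201 hr

6.201 hr


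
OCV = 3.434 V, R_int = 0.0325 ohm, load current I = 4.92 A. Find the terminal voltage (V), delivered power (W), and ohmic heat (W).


Step 1: V_terminal = OCV - I*R = 3.434 - 4.92 * 0.0325 = 3.2741 V
Step 2: P_out = V_terminal * I = 3.2741 * 4.92 = 16.11 W
Step 3: Q = I^2 * R = 4.92^2 * 0.0325 = 0.7867 W

V=3.2741 V, P=16.11 W, Q=0.7867 W


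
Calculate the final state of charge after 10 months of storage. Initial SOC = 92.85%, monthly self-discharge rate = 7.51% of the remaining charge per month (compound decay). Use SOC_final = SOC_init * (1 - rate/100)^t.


decay = (1 - 7.51/100)^10 = 0.45809
SOC_final = 92.85 * 0.45809 = 42.53%

42.53%


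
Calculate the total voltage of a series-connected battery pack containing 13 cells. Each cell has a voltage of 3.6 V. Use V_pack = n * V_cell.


Series voltages add: 13 * 3.6 V = 46.8 V

46.8 V


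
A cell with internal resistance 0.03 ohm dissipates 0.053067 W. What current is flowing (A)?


I = sqrt(Q / R) = sqrt(0.053067 / 0.03) = sqrt(1.7689) = 1.330 A

1.330 A


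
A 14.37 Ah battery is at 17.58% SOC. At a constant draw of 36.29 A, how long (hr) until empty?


Step 1: remaining = SOC/100 * C_total = 17.58/100 * 14.37 = 2.5262 Ah
Step 2: t = remaining / I = 2.5262 / 36.29 = 0.06961 hr

0.06961 hr


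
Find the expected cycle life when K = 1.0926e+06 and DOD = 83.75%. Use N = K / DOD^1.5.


Step 1: DOD^1.5 = 83.75^1.5 = 766.44
Step 2: N = 1.0926e+06 / 766.44 = 1426 cycles

1426 cycles


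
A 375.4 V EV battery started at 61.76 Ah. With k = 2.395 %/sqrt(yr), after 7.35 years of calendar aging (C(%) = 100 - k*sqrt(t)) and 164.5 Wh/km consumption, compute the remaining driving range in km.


Step 1: capacity retention = 100 - 2.395 * sqrt(7.35) = 100 - 2.395 * 2.7111 = 93.507%
Step 2: C_now = 61.76 * 93.507/100 = 57.75 Ah
Step 3: E_pack = V * C_now = 375.4 * 57.75 = 21679 Wh
Step 4: range = E_pack / consumption = 21679 / 164.5 = 131.8 km

131.8 km


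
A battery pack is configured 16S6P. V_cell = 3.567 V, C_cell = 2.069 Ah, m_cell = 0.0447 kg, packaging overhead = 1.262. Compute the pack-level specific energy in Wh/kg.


Step 1: V_pack = 16 * 3.567 = 57.072 V
Step 2: C_pack = 6 * 2.069 = 12.414 Ah
Step 3: E_pack = V_pack * C_pack = 57.072 * 12.414 = 708.49 Wh
Step 4: m_pack = 16 * 6 * 0.0447 * 1.262 = 5.4155 kg
Step 5: ED = E_pack / m_pack = 708.49 / 5.4155 = 130.8 Wh/kg

130.8 Wh/kg


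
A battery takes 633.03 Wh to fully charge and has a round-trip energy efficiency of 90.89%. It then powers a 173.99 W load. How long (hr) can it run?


Step 1: E_discharge = eta/100 * E_charge = 90.89/100 * 633.03 = 575.36 Wh
Step 2: t = E_discharge / P = 575.36 / 173.99 = 3.307 hr

3.307 hr


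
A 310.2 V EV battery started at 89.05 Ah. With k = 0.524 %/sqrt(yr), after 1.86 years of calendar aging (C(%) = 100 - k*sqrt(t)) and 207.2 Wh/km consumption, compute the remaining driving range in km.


Step 1: capacity retention = 100 - 0.524 * sqrt(1.86) = 100 - 0.524 * 1.3638 = 99.285%
Step 2: C_now = 89.05 * 99.285/100 = 88.413 Ah
Step 3: E_pack = V * C_now = 310.2 * 88.413 = 27426 Wh
Step 4: range = E_pack / consumption = 27426 / 207.2 = 132.4 km

132.4 km


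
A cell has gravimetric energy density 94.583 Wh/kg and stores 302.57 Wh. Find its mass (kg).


m = E / ED = 302.57 / 94.583 = 3.199 kg

3.199 kg


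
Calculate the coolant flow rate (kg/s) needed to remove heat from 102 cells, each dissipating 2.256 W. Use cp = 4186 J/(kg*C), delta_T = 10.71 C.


Q_total = 102 * 2.256 = 230.11 W
m_dot = Q_total / (cp * dT) = 230.11 / (4186 * 10.71) = 0.005133 kg/s

0.005133 kg/s


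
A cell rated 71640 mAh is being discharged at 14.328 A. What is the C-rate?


Convert: capacity = 71640 mAh = 71.64 Ah
Rearranging: C_rate = 14.328 / 71.64 = 0.2C

0.2C


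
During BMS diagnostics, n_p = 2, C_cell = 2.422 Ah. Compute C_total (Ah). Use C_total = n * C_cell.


Parallel capacities add: 2 * 2.422 Ah = 4.844 Ah

4.844 Ah


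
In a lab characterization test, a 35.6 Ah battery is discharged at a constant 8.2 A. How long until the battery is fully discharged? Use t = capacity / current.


Runtime = 35.6 Ah / 8.2 A = 4.341 hr

4.341 hr


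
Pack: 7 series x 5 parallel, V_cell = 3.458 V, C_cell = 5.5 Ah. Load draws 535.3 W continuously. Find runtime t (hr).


Step 1: E_pack = Ns * V_cell * Np * C_cell = 7 * 3.458 * 5 * 5.5 = 665.67 Wh
Step 2: t = E_pack / P = 665.67 / 535.3 = 1.244 hr

1.244 hr


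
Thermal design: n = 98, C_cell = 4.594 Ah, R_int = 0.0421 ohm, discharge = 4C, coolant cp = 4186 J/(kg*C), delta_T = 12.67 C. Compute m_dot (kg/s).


Step 1: I = 4 * 4.594 = 18.376 A
Step 2: Q_cell = I^2 * R = 18.376^2 * 0.0421 = 14.216 W
Step 3: Q_total = 98 * 14.216 = 1393.2 W
Step 4: m_dot = Q_total / (cp * dT) = 1393.2 / (4186 * 12.67) = 0.02627 kg/s

0.02627 kg/s


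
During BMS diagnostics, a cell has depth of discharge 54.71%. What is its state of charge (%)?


SOC = 100 - DOD = 100 - 54.71 = 45.29%

45.29%


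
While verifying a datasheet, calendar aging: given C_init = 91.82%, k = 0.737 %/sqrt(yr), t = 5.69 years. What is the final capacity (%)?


Step 1: sqrt(5.69 yr) = 2.3854
Step 2: drop = 0.737 * 2.3854 = 1.758
Step 3: C_final = 91.82 - 1.758 = 90.06%

90.06%


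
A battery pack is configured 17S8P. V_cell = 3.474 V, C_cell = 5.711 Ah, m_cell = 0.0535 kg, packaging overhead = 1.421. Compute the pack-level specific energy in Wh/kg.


Step 1: V_pack = 17 * 3.474 = 59.058 V
Step 2: C_pack = 8 * 5.711 = 45.688 Ah
Step 3: E_pack = V_pack * C_pack = 59.058 * 45.688 = 2698.2 Wh
Step 4: m_pack = 17 * 8 * 0.0535 * 1.421 = 10.339 kg
Step 5: ED = E_pack / m_pack = 2698.2 / 10.339 = 261.0 Wh/kg

261.0 Wh/kg


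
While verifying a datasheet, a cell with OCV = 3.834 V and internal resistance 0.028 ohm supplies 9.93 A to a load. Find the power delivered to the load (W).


Step 1: V_terminal = OCV - I*R = 3.834 - 9.93 * 0.028 = 3.556 V
Step 2: P_out = V_terminal * I = 3.556 * 9.93 = 35.31 W

35.31 W


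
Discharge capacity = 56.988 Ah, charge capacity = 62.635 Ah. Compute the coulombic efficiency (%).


Coulombic efficiency = 56.988/62.635 * 100% = 90.98%

90.98%


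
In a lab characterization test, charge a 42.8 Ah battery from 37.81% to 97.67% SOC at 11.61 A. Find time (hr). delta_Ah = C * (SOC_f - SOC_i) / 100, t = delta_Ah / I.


delta_Ah = 42.8 * (97.67 - 37.81) / 100 = 25.62 Ah
t = delta_Ah / I = 25.62 / 11.61 = 2.207 hr

2.207 hr


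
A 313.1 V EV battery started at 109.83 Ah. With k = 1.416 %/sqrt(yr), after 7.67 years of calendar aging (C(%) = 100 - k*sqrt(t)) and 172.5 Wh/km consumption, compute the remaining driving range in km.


Step 1: capacity retention = 100 - 1.416 * sqrt(7.67) = 100 - 1.416 * 2.7695 = 96.078%
Step 2: C_now = 109.83 * 96.078/100 = 105.52 Ah
Step 3: E_pack = V * C_now = 313.1 * 105.52 = 33038 Wh
Step 4: range = E_pack / consumption = 33038 / 172.5 = 191.5 km

191.5 km


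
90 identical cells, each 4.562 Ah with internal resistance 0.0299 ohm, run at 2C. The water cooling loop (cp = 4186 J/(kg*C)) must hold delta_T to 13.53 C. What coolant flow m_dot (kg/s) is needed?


Step 1: I = 2 * 4.562 = 9.124 A
Step 2: Q_cell = I^2 * R = 9.124^2 * 0.0299 = 2.4891 W
Step 3: Q_total = 90 * 2.4891 = 224.02 W
Step 4: m_dot = Q_total / (cp * dT) = 224.02 / (4186 * 13.53) = 0.003955 kg/s

0.003955 kg/s


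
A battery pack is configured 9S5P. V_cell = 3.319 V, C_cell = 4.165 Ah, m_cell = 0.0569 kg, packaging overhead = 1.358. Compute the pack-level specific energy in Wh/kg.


Step 1: V_pack = 9 * 3.319 = 29.871 V
Step 2: C_pack = 5 * 4.165 = 20.825 Ah
Step 3: E_pack = V_pack * C_pack = 29.871 * 20.825 = 622.06 Wh
Step 4: m_pack = 9 * 5 * 0.0569 * 1.358 = 3.4772 kg
Step 5: ED = E_pack / m_pack = 622.06 / 3.4772 = 178.9 Wh/kg

178.9 Wh/kg


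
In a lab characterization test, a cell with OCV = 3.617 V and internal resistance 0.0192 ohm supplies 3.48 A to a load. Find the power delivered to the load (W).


Step 1: V_terminal = OCV - I*R = 3.617 - 3.48 * 0.0192 = 3.5502 V
Step 2: P_out = V_terminal * I = 3.5502 * 3.48 = 12.35 W

12.35 W


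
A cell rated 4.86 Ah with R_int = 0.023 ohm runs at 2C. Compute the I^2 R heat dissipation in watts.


Step 1: I = C_rate * capacity = 2 * 4.86 = 9.72 A
Step 2: Q = I^2 * R = 9.72^2 * 0.023 = 94.478 * 0.023 = 2.173 W

2.173 W


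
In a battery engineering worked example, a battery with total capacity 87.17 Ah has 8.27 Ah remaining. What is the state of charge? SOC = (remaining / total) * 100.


SOC = (remaining / total) * 100 = (8.27 / 87.17) * 100 = 9.487%

9.487%


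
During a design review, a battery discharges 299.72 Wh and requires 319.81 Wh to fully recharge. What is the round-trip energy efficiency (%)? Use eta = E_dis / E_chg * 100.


Round-trip efficiency = 299.72/319.81 * 100% = 93.72%

93.72%


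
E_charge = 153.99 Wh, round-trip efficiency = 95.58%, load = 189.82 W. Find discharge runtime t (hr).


Step 1: E_discharge = eta/100 * E_charge = 95.58/100 * 153.99 = 147.18 Wh
Step 2: t = E_discharge / P = 147.18 / 189.82 = 0.7754 hr

0.7754 hr


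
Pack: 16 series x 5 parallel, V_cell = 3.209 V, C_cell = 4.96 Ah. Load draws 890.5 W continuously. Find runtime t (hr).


Step 1: E_pack = Ns * V_cell * Np * C_cell = 16 * 3.209 * 5 * 4.96 = 1273.3 Wh
Step 2: t = E_pack / P = 1273.3 / 890.5 = 1.430 hr

1.430 hr


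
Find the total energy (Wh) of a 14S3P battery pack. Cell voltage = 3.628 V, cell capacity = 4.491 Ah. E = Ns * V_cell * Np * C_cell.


V_pack = 14 * 3.628 = 50.792 V
C_pack = 3 * 4.491 = 13.473 Ah
E = V_pack * C_pack = 50.792 * 13.473 = 684.3 Wh

684.3 Wh


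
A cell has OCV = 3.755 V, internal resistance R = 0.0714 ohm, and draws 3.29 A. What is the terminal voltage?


IR drop = 3.29 * 0.0714 = 0.23491 V
V = 3.755 - 0.23491 = 3.520 V

3.520 V


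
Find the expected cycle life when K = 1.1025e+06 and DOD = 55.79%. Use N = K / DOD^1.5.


Step 1: DOD^1.5 = 55.79^1.5 = 416.71
Step 2: N = 1.1025e+06 / 416.71 = 2646 cycles

2646 cycles


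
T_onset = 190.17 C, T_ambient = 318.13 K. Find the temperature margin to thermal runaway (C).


Convert: T_ambient = 318.13 K = 44.98 C
margin = 190.17 - 44.98 = 145.19 C

145.19 C


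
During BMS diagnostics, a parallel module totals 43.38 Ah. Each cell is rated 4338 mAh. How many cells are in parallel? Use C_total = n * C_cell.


Convert: C_cell = 4338 mAh = 4.338 Ah
n = C_total / C_cell = 43.38 / 4.338 = 10

10


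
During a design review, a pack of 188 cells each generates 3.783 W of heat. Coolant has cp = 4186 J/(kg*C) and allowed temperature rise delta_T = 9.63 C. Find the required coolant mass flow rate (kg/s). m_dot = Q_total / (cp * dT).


Step 1: Total heat Q = 188 * 3.783 W = 711.2 W
Step 2: denom = cp * dT = 4186 * 9.63 = 40311
Step 3: m_dot = 711.2 / 40311 = 0.01764 kg/s

0.01764 kg/s


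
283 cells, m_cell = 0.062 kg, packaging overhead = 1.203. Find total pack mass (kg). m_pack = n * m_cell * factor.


Cell mass sum = 283 * 0.062 = 17.546 kg
With overhead 1.203: m_pack = 17.546 * 1.203 = 21.11 kg

21.11 kg


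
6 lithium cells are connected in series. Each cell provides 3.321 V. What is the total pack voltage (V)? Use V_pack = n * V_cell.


Series voltages add: 6 * 3.321 V = 19.926 V

19.926 V


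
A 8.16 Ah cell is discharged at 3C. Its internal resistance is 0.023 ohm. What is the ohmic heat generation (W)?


Step 1: I = C_rate * capacity = 3 * 8.16 = 24.48 A
Step 2: Q = I^2 * R = 24.48^2 * 0.023 = 599.27 * 0.023 = 13.78 W

13.78 W


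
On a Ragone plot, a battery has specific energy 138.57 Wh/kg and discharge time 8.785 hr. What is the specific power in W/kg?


Specific power = 138.57 Wh/kg / 8.785 hr = 15.77 W/kg

15.77 W/kg


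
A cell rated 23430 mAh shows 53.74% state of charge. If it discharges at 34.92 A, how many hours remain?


Convert: C_total = 23430 mAh = 23.43 Ah
Step 1: remaining = SOC/100 * C_total = 53.74/100 * 23.43 = 12.591 Ah
Step 2: t = remaining / I = 12.591 / 34.92 = 0.3606 hr

0.3606 hr


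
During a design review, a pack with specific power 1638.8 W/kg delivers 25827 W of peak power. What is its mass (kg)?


m = P / SP = 25827 / 1638.8 = 15.76 kg

15.76 kg


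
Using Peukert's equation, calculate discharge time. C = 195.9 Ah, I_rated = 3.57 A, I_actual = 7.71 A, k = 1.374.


Step 1: t_rated = C / I_rated = 195.9 / 3.57 = 54.874 hr
Step 2: ratio = 3.57 / 7.71 = 0.46304
Step 3: ratio^k = 0.46304^1.374 = 0.34718
Step 4: t = t_rated * ratio^k = 54.874 * 0.34718 = 19.05 hr

19.05 hr


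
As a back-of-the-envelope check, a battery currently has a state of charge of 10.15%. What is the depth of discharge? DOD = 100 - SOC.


Complement of SOC: DOD = 100% - 10.15% = 89.85%

89.85%


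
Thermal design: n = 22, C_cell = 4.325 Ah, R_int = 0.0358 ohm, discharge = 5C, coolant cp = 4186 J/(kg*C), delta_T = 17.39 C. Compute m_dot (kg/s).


Step 1: I = 5 * 4.325 = 21.625 A
Step 2: Q_cell = I^2 * R = 21.625^2 * 0.0358 = 16.742 W
Step 3: Q_total = 22 * 16.742 = 368.32 W
Step 4: m_dot = Q_total / (cp * dT) = 368.32 / (4186 * 17.39) = 0.005060 kg/s

0.005060 kg/s


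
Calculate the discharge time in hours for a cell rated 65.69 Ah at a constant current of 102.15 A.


t = capacity / current = 65.69 / 102.15 = 0.6431 hr

0.6431 hr


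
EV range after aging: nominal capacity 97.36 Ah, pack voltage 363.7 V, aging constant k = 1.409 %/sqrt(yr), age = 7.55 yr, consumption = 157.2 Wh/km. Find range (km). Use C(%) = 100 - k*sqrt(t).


Step 1: capacity retention = 100 - 1.409 * sqrt(7.55) = 100 - 1.409 * 2.7477 = 96.128%
Step 2: C_now = 97.36 * 96.128/100 = 93.59 Ah
Step 3: E_pack = V * C_now = 363.7 * 93.59 = 34039 Wh
Step 4: range = E_pack / consumption = 34039 / 157.2 = 216.5 km

216.5 km


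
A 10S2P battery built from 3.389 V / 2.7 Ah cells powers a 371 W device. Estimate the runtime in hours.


Step 1: E_pack = Ns * V_cell * Np * C_cell = 10 * 3.389 * 2 * 2.7 = 183.01 Wh
Step 2: t = E_pack / P = 183.01 / 371 = 0.4933 hr

0.4933 hr


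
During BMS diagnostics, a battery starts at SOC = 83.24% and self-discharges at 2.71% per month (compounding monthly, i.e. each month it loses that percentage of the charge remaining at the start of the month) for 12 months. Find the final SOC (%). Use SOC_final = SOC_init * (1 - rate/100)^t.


decay = (1 - 2.71/100)^12 = 0.71915
SOC_final = 83.24 * 0.71915 = 59.86%

59.86%


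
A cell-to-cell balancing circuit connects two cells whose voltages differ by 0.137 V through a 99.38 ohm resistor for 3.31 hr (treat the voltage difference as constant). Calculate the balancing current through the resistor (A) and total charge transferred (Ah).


I_bal = dV / R = 0.137 / 99.38 = 0.0013785 A
Q = I_bal * t = 0.0013785 * 3.31 = 0.004563 Ah

I=0.0013785 A, Q=0.004563 Ah


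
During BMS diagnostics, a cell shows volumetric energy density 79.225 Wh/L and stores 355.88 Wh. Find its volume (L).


V = E / ED = 355.88 / 79.225 = 4.492 L

4.492 L


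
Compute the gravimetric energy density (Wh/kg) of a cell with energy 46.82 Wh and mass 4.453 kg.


Specific energy = 46.82 Wh / 4.453 kg = 10.51 Wh/kg

10.51 Wh/kg


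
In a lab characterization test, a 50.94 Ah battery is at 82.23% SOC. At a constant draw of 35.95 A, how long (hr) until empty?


Step 1: remaining = SOC/100 * C_total = 82.23/100 * 50.94 = 41.888 Ah
Step 2: t = remaining / I = 41.888 / 35.95 = 1.165 hr

1.165 hr


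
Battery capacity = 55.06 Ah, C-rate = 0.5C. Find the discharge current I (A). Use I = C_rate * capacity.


At 0.5C: I = 0.5 * 55.06 Ah = 27.53 A

27.53 A


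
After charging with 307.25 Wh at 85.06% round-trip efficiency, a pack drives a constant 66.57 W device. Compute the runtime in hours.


Step 1: E_discharge = eta/100 * E_charge = 85.06/100 * 307.25 = 261.35 Wh
Step 2: t = E_discharge / P = 261.35 / 66.57 = 3.926 hr

3.926 hr


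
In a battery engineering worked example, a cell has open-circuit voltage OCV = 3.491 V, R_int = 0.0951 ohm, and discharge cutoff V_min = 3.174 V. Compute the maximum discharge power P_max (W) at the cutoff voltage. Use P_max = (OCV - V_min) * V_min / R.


dV = OCV - V_min = 0.317 V (so I_max = dV / R)
P_max = dV * V_min / R = 0.317 * 3.174 / 0.0951 = 10.58 W

10.58 W


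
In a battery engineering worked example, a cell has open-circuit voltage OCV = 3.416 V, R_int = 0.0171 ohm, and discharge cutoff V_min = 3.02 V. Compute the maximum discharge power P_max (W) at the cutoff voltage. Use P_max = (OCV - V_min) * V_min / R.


P_max = (OCV - V_min) * V_min / R = (3.416 - 3.02) * 3.02 / 0.0171 = 0.396 * 3.02 / 0.0171 = 69.94 W

69.94 W


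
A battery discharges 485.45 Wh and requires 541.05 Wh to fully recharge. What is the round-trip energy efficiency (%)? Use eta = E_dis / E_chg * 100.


eta_e = E_dis / E_chg * 100 = 485.45 / 541.05 * 100 = 89.72%

89.72%


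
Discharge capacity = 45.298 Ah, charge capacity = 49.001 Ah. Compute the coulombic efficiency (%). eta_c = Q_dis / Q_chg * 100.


Coulombic efficiency = 45.298/49.001 * 100% = 92.44%

92.44%


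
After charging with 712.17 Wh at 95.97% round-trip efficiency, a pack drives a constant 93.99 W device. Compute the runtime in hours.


Step 1: E_discharge = eta/100 * E_charge = 95.97/100 * 712.17 = 683.47 Wh
Step 2: t = E_discharge / P = 683.47 / 93.99 = 7.272 hr

7.272 hr


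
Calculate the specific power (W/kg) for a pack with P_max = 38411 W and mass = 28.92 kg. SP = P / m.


SP = P / m = 38411 / 28.92 = 1328 W/kg

1328 W/kg


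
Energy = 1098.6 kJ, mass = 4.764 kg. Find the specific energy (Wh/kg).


Convert: E = 1098.6 kJ = 305.17 Wh
ED = E / m = 305.17 / 4.764 = 64.06 Wh/kg

64.06 Wh/kg


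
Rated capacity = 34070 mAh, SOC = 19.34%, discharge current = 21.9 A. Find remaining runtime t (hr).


Convert: C_total = 34070 mAh = 34.07 Ah
Step 1: remaining = SOC/100 * C_total = 19.34/100 * 34.07 = 6.5891 Ah
Step 2: t = remaining / I = 6.5891 / 21.9 = 0.3009 hr

0.3009 hr


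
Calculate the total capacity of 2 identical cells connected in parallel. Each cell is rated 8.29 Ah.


C_total = 2 * 8.29 = 16.58 Ah

16.58 Ah


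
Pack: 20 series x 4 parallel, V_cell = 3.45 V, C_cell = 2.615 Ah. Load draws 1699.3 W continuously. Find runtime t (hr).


Step 1: E_pack = Ns * V_cell * Np * C_cell = 20 * 3.45 * 4 * 2.615 = 721.74 Wh
Step 2: t = E_pack / P = 721.74 / 1699.3 = 0.4247 hr

0.4247 hr


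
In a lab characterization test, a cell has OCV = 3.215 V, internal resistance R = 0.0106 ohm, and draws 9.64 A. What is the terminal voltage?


V = OCV - I*R = 3.215 - 9.64 * 0.0106 = 3.113 V

3.113 V


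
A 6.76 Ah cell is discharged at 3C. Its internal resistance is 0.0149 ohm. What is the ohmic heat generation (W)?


Step 1: I = C_rate * capacity = 3 * 6.76 = 20.28 A
Step 2: Q = I^2 * R = 20.28^2 * 0.0149 = 411.28 * 0.0149 = 6.128 W

6.128 W


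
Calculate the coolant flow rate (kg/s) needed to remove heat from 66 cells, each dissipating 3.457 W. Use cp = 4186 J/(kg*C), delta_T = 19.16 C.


Q_total = 66 * 3.457 = 228.16 W
m_dot = Q_total / (cp * dT) = 228.16 / (4186 * 19.16) = 0.002845 kg/s

0.002845 kg/s


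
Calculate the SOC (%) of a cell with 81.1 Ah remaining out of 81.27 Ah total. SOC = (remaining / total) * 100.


SOC = (remaining / total) * 100 = (81.1 / 81.27) * 100 = 99.79%

99.79%


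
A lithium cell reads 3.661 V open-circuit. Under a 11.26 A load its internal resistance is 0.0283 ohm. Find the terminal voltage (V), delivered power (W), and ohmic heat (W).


Step 1: V_terminal = OCV - I*R = 3.661 - 11.26 * 0.0283 = 3.3423 V
Step 2: P_out = V_terminal * I = 3.3423 * 11.26 = 37.63 W
Step 3: Q = I^2 * R = 11.26^2 * 0.0283 = 3.588 W

V=3.3423 V, P=37.63 W, Q=3.588 W


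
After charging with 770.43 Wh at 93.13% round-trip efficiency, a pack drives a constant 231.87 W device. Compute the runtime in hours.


Step 1: E_discharge = eta/100 * E_charge = 93.13/100 * 770.43 = 717.5 Wh
Step 2: t = E_discharge / P = 717.5 / 231.87 = 3.094 hr

3.094 hr


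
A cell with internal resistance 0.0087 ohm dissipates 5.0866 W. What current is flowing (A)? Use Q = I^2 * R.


I = sqrt(Q / R) = sqrt(5.0866 / 0.0087) = sqrt(584.67) = 24.18 A

24.18 A


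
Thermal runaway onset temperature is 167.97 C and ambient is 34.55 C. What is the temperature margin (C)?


margin = T_onset - T_ambient = 167.97 - 34.55 = 133.42 C

133.42 C


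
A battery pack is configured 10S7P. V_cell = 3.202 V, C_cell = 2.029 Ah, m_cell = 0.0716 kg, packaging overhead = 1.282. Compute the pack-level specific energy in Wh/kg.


Step 1: V_pack = 10 * 3.202 = 32.02 V
Step 2: C_pack = 7 * 2.029 = 14.203 Ah
Step 3: E_pack = V_pack * C_pack = 32.02 * 14.203 = 454.78 Wh
Step 4: m_pack = 10 * 7 * 0.0716 * 1.282 = 6.4254 kg
Step 5: ED = E_pack / m_pack = 454.78 / 6.4254 = 70.78 Wh/kg

70.78 Wh/kg


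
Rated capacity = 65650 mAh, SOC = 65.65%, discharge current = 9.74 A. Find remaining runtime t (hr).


Convert: C_total = 65650 mAh = 65.65 Ah
Step 1: remaining = SOC/100 * C_total = 65.65/100 * 65.65 = 43.099 Ah
Step 2: t = remaining / I = 43.099 / 9.74 = 4.425 hr

4.425 hr


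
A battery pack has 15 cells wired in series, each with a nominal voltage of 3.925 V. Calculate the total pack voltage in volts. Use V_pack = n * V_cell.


V_pack = n * V_cell = 15 * 3.925 = 58.875 V

58.875 V


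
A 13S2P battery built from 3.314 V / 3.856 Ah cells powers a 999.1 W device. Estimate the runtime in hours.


Step 1: E_pack = Ns * V_cell * Np * C_cell = 13 * 3.314 * 2 * 3.856 = 332.25 Wh
Step 2: t = E_pack / P = 332.25 / 999.1 = 0.3325 hr

0.3325 hr


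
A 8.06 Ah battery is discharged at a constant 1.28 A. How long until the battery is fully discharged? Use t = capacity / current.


t = capacity / current = 8.06 / 1.28 = 6.297 hr

6.297 hr


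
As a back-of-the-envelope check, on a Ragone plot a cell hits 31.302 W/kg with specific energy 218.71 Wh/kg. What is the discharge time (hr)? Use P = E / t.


t = E / P = 218.71 / 31.302 = 6.987 hr

6.987 hr


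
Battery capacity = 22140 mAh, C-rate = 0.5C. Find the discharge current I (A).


Convert: capacity = 22140 mAh = 22.14 Ah
I = C_rate * capacity = 0.5 * 22.14 = 11.07 A

11.07 A
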